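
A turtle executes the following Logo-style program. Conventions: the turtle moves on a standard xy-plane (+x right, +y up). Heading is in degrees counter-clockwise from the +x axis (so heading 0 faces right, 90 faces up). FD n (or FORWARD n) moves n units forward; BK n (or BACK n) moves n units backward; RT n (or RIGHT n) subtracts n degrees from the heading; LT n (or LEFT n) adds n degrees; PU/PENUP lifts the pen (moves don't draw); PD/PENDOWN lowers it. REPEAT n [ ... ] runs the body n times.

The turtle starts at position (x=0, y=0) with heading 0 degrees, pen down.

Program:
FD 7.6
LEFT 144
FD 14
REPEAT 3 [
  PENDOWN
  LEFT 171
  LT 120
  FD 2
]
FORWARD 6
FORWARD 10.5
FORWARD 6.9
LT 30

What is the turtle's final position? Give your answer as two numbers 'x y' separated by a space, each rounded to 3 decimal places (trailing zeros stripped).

Executing turtle program step by step:
Start: pos=(0,0), heading=0, pen down
FD 7.6: (0,0) -> (7.6,0) [heading=0, draw]
LT 144: heading 0 -> 144
FD 14: (7.6,0) -> (-3.726,8.229) [heading=144, draw]
REPEAT 3 [
  -- iteration 1/3 --
  PD: pen down
  LT 171: heading 144 -> 315
  LT 120: heading 315 -> 75
  FD 2: (-3.726,8.229) -> (-3.209,10.161) [heading=75, draw]
  -- iteration 2/3 --
  PD: pen down
  LT 171: heading 75 -> 246
  LT 120: heading 246 -> 6
  FD 2: (-3.209,10.161) -> (-1.22,10.37) [heading=6, draw]
  -- iteration 3/3 --
  PD: pen down
  LT 171: heading 6 -> 177
  LT 120: heading 177 -> 297
  FD 2: (-1.22,10.37) -> (-0.312,8.588) [heading=297, draw]
]
FD 6: (-0.312,8.588) -> (2.412,3.242) [heading=297, draw]
FD 10.5: (2.412,3.242) -> (7.179,-6.114) [heading=297, draw]
FD 6.9: (7.179,-6.114) -> (10.312,-12.262) [heading=297, draw]
LT 30: heading 297 -> 327
Final: pos=(10.312,-12.262), heading=327, 8 segment(s) drawn

Answer: 10.312 -12.262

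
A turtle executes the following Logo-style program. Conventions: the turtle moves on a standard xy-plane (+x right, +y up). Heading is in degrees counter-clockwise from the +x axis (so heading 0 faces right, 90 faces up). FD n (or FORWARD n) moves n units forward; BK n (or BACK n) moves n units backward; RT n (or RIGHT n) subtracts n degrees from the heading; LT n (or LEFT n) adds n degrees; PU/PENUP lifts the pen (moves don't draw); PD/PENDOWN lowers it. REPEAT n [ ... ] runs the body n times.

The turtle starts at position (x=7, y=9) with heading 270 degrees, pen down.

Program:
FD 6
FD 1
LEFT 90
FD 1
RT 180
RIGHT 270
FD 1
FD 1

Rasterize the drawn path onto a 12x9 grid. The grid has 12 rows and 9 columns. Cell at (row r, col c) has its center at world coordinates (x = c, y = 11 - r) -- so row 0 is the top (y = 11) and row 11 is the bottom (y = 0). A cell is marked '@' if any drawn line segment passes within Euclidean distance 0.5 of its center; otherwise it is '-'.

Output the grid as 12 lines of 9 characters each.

Answer: ---------
---------
-------@-
-------@-
-------@-
-------@-
-------@-
-------@-
-------@-
-------@@
--------@
--------@

Derivation:
Segment 0: (7,9) -> (7,3)
Segment 1: (7,3) -> (7,2)
Segment 2: (7,2) -> (8,2)
Segment 3: (8,2) -> (8,1)
Segment 4: (8,1) -> (8,-0)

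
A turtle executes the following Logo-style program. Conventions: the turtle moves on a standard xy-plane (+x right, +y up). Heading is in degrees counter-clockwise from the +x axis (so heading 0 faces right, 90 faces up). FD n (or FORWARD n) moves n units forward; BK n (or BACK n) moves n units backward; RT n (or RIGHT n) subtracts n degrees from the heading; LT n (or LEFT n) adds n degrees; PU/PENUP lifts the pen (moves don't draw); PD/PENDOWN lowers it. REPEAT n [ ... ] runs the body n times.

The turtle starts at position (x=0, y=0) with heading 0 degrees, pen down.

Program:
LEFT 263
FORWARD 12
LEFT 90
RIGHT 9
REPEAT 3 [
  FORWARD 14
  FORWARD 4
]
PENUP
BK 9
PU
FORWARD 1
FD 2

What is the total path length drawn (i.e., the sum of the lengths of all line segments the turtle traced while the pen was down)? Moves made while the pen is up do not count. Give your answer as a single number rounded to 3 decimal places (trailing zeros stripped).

Answer: 66

Derivation:
Executing turtle program step by step:
Start: pos=(0,0), heading=0, pen down
LT 263: heading 0 -> 263
FD 12: (0,0) -> (-1.462,-11.911) [heading=263, draw]
LT 90: heading 263 -> 353
RT 9: heading 353 -> 344
REPEAT 3 [
  -- iteration 1/3 --
  FD 14: (-1.462,-11.911) -> (11.995,-15.769) [heading=344, draw]
  FD 4: (11.995,-15.769) -> (15.84,-16.872) [heading=344, draw]
  -- iteration 2/3 --
  FD 14: (15.84,-16.872) -> (29.298,-20.731) [heading=344, draw]
  FD 4: (29.298,-20.731) -> (33.143,-21.833) [heading=344, draw]
  -- iteration 3/3 --
  FD 14: (33.143,-21.833) -> (46.601,-25.692) [heading=344, draw]
  FD 4: (46.601,-25.692) -> (50.446,-26.795) [heading=344, draw]
]
PU: pen up
BK 9: (50.446,-26.795) -> (41.794,-24.314) [heading=344, move]
PU: pen up
FD 1: (41.794,-24.314) -> (42.756,-24.59) [heading=344, move]
FD 2: (42.756,-24.59) -> (44.678,-25.141) [heading=344, move]
Final: pos=(44.678,-25.141), heading=344, 7 segment(s) drawn

Segment lengths:
  seg 1: (0,0) -> (-1.462,-11.911), length = 12
  seg 2: (-1.462,-11.911) -> (11.995,-15.769), length = 14
  seg 3: (11.995,-15.769) -> (15.84,-16.872), length = 4
  seg 4: (15.84,-16.872) -> (29.298,-20.731), length = 14
  seg 5: (29.298,-20.731) -> (33.143,-21.833), length = 4
  seg 6: (33.143,-21.833) -> (46.601,-25.692), length = 14
  seg 7: (46.601,-25.692) -> (50.446,-26.795), length = 4
Total = 66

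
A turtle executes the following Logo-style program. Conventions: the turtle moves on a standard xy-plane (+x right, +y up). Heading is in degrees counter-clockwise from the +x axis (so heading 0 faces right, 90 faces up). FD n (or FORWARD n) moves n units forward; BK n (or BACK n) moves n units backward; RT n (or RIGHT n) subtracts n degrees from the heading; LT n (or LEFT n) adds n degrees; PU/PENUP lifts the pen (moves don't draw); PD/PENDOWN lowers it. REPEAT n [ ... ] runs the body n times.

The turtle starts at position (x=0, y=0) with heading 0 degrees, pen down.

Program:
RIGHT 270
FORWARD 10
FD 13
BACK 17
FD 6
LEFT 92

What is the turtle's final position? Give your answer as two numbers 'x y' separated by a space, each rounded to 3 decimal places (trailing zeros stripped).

Answer: 0 12

Derivation:
Executing turtle program step by step:
Start: pos=(0,0), heading=0, pen down
RT 270: heading 0 -> 90
FD 10: (0,0) -> (0,10) [heading=90, draw]
FD 13: (0,10) -> (0,23) [heading=90, draw]
BK 17: (0,23) -> (0,6) [heading=90, draw]
FD 6: (0,6) -> (0,12) [heading=90, draw]
LT 92: heading 90 -> 182
Final: pos=(0,12), heading=182, 4 segment(s) drawn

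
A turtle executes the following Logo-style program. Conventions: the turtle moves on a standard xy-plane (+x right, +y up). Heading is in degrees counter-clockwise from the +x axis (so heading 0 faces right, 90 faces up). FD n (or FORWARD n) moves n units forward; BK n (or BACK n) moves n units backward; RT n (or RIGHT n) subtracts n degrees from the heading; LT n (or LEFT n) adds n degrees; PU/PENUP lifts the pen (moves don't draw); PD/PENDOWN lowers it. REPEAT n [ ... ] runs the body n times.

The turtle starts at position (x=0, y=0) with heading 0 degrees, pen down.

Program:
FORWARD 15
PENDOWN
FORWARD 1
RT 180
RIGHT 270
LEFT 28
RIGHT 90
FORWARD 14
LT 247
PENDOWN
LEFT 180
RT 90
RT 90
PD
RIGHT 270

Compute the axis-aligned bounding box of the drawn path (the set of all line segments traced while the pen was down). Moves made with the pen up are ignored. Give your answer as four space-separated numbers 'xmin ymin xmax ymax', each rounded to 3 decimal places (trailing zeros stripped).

Executing turtle program step by step:
Start: pos=(0,0), heading=0, pen down
FD 15: (0,0) -> (15,0) [heading=0, draw]
PD: pen down
FD 1: (15,0) -> (16,0) [heading=0, draw]
RT 180: heading 0 -> 180
RT 270: heading 180 -> 270
LT 28: heading 270 -> 298
RT 90: heading 298 -> 208
FD 14: (16,0) -> (3.639,-6.573) [heading=208, draw]
LT 247: heading 208 -> 95
PD: pen down
LT 180: heading 95 -> 275
RT 90: heading 275 -> 185
RT 90: heading 185 -> 95
PD: pen down
RT 270: heading 95 -> 185
Final: pos=(3.639,-6.573), heading=185, 3 segment(s) drawn

Segment endpoints: x in {0, 3.639, 15, 16}, y in {-6.573, 0}
xmin=0, ymin=-6.573, xmax=16, ymax=0

Answer: 0 -6.573 16 0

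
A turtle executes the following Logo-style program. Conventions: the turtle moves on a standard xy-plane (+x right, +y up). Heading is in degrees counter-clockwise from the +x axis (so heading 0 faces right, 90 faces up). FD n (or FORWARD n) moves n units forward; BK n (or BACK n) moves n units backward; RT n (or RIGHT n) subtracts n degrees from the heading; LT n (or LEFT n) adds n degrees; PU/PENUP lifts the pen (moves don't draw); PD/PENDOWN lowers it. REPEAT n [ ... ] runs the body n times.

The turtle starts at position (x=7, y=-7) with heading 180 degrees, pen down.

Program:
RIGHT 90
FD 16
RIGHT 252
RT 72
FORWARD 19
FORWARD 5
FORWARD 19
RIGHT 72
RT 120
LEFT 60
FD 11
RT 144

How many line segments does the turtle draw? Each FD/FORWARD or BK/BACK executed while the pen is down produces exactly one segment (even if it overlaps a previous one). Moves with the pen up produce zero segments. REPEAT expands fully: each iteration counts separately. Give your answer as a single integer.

Answer: 5

Derivation:
Executing turtle program step by step:
Start: pos=(7,-7), heading=180, pen down
RT 90: heading 180 -> 90
FD 16: (7,-7) -> (7,9) [heading=90, draw]
RT 252: heading 90 -> 198
RT 72: heading 198 -> 126
FD 19: (7,9) -> (-4.168,24.371) [heading=126, draw]
FD 5: (-4.168,24.371) -> (-7.107,28.416) [heading=126, draw]
FD 19: (-7.107,28.416) -> (-18.275,43.788) [heading=126, draw]
RT 72: heading 126 -> 54
RT 120: heading 54 -> 294
LT 60: heading 294 -> 354
FD 11: (-18.275,43.788) -> (-7.335,42.638) [heading=354, draw]
RT 144: heading 354 -> 210
Final: pos=(-7.335,42.638), heading=210, 5 segment(s) drawn
Segments drawn: 5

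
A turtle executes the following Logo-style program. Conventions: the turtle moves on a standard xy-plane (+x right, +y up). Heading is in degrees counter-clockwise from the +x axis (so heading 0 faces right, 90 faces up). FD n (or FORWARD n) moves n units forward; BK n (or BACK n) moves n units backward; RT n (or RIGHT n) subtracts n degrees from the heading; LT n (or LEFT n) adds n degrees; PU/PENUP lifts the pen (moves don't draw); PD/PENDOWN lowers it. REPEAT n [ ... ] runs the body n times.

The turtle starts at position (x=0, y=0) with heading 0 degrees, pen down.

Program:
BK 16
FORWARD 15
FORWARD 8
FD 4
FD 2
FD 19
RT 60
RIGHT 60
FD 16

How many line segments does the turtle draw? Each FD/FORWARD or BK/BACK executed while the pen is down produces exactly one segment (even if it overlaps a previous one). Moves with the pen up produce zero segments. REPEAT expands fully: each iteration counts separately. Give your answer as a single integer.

Answer: 7

Derivation:
Executing turtle program step by step:
Start: pos=(0,0), heading=0, pen down
BK 16: (0,0) -> (-16,0) [heading=0, draw]
FD 15: (-16,0) -> (-1,0) [heading=0, draw]
FD 8: (-1,0) -> (7,0) [heading=0, draw]
FD 4: (7,0) -> (11,0) [heading=0, draw]
FD 2: (11,0) -> (13,0) [heading=0, draw]
FD 19: (13,0) -> (32,0) [heading=0, draw]
RT 60: heading 0 -> 300
RT 60: heading 300 -> 240
FD 16: (32,0) -> (24,-13.856) [heading=240, draw]
Final: pos=(24,-13.856), heading=240, 7 segment(s) drawn
Segments drawn: 7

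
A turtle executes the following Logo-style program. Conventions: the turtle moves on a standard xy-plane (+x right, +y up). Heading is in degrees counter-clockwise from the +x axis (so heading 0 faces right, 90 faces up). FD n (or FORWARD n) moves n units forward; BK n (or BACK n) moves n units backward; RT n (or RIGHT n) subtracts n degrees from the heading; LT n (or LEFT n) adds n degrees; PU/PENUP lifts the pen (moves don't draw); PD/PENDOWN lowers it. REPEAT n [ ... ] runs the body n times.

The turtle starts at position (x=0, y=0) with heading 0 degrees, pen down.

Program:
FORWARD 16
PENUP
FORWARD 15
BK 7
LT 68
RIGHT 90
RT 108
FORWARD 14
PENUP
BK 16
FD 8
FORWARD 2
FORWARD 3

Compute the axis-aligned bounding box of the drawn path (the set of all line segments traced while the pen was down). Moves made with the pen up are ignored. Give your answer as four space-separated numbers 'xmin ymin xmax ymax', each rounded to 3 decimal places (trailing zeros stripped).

Answer: 0 0 16 0

Derivation:
Executing turtle program step by step:
Start: pos=(0,0), heading=0, pen down
FD 16: (0,0) -> (16,0) [heading=0, draw]
PU: pen up
FD 15: (16,0) -> (31,0) [heading=0, move]
BK 7: (31,0) -> (24,0) [heading=0, move]
LT 68: heading 0 -> 68
RT 90: heading 68 -> 338
RT 108: heading 338 -> 230
FD 14: (24,0) -> (15.001,-10.725) [heading=230, move]
PU: pen up
BK 16: (15.001,-10.725) -> (25.286,1.532) [heading=230, move]
FD 8: (25.286,1.532) -> (20.143,-4.596) [heading=230, move]
FD 2: (20.143,-4.596) -> (18.858,-6.128) [heading=230, move]
FD 3: (18.858,-6.128) -> (16.929,-8.426) [heading=230, move]
Final: pos=(16.929,-8.426), heading=230, 1 segment(s) drawn

Segment endpoints: x in {0, 16}, y in {0}
xmin=0, ymin=0, xmax=16, ymax=0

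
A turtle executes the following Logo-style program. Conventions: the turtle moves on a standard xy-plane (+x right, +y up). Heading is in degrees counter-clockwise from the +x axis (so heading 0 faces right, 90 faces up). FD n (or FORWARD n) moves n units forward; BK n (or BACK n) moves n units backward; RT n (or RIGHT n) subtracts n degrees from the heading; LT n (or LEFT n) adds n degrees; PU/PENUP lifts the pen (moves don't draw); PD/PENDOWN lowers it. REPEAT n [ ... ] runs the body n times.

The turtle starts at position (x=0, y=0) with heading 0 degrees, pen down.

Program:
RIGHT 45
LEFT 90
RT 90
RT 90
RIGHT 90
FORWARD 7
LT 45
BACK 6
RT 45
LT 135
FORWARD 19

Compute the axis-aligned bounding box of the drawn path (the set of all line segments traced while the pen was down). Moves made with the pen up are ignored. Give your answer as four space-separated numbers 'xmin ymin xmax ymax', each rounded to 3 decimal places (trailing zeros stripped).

Executing turtle program step by step:
Start: pos=(0,0), heading=0, pen down
RT 45: heading 0 -> 315
LT 90: heading 315 -> 45
RT 90: heading 45 -> 315
RT 90: heading 315 -> 225
RT 90: heading 225 -> 135
FD 7: (0,0) -> (-4.95,4.95) [heading=135, draw]
LT 45: heading 135 -> 180
BK 6: (-4.95,4.95) -> (1.05,4.95) [heading=180, draw]
RT 45: heading 180 -> 135
LT 135: heading 135 -> 270
FD 19: (1.05,4.95) -> (1.05,-14.05) [heading=270, draw]
Final: pos=(1.05,-14.05), heading=270, 3 segment(s) drawn

Segment endpoints: x in {-4.95, 0, 1.05, 1.05}, y in {-14.05, 0, 4.95, 4.95}
xmin=-4.95, ymin=-14.05, xmax=1.05, ymax=4.95

Answer: -4.95 -14.05 1.05 4.95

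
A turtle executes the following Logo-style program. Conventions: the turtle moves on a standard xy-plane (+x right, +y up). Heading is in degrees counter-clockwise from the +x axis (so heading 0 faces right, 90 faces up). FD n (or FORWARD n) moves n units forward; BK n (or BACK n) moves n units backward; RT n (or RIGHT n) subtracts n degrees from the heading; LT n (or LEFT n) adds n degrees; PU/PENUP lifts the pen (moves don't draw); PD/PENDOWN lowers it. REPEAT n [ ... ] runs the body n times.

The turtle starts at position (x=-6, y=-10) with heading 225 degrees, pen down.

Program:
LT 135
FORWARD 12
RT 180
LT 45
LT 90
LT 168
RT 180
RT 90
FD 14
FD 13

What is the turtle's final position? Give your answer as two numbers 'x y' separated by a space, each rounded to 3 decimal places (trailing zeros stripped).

Executing turtle program step by step:
Start: pos=(-6,-10), heading=225, pen down
LT 135: heading 225 -> 0
FD 12: (-6,-10) -> (6,-10) [heading=0, draw]
RT 180: heading 0 -> 180
LT 45: heading 180 -> 225
LT 90: heading 225 -> 315
LT 168: heading 315 -> 123
RT 180: heading 123 -> 303
RT 90: heading 303 -> 213
FD 14: (6,-10) -> (-5.741,-17.625) [heading=213, draw]
FD 13: (-5.741,-17.625) -> (-16.644,-24.705) [heading=213, draw]
Final: pos=(-16.644,-24.705), heading=213, 3 segment(s) drawn

Answer: -16.644 -24.705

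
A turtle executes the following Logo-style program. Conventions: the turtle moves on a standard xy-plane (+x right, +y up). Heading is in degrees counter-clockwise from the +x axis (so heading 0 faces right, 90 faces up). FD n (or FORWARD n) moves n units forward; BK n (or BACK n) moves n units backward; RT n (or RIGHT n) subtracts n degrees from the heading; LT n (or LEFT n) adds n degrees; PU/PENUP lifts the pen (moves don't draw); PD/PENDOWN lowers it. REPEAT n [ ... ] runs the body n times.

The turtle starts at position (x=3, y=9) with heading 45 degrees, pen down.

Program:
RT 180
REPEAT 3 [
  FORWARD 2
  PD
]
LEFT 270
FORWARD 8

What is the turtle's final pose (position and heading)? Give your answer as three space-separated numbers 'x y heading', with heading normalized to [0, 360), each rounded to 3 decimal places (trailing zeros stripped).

Answer: -6.899 10.414 135

Derivation:
Executing turtle program step by step:
Start: pos=(3,9), heading=45, pen down
RT 180: heading 45 -> 225
REPEAT 3 [
  -- iteration 1/3 --
  FD 2: (3,9) -> (1.586,7.586) [heading=225, draw]
  PD: pen down
  -- iteration 2/3 --
  FD 2: (1.586,7.586) -> (0.172,6.172) [heading=225, draw]
  PD: pen down
  -- iteration 3/3 --
  FD 2: (0.172,6.172) -> (-1.243,4.757) [heading=225, draw]
  PD: pen down
]
LT 270: heading 225 -> 135
FD 8: (-1.243,4.757) -> (-6.899,10.414) [heading=135, draw]
Final: pos=(-6.899,10.414), heading=135, 4 segment(s) drawn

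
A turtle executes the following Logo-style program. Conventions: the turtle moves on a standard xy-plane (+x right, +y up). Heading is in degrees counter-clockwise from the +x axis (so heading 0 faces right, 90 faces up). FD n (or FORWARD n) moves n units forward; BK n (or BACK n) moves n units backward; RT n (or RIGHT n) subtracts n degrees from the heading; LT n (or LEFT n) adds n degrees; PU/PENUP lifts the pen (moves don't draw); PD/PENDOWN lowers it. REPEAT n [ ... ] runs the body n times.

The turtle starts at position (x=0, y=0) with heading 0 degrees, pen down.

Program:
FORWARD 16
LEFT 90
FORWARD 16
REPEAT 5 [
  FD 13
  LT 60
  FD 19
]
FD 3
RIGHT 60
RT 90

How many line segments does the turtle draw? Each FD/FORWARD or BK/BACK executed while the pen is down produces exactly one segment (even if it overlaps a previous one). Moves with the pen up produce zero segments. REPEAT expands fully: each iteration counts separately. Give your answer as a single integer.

Executing turtle program step by step:
Start: pos=(0,0), heading=0, pen down
FD 16: (0,0) -> (16,0) [heading=0, draw]
LT 90: heading 0 -> 90
FD 16: (16,0) -> (16,16) [heading=90, draw]
REPEAT 5 [
  -- iteration 1/5 --
  FD 13: (16,16) -> (16,29) [heading=90, draw]
  LT 60: heading 90 -> 150
  FD 19: (16,29) -> (-0.454,38.5) [heading=150, draw]
  -- iteration 2/5 --
  FD 13: (-0.454,38.5) -> (-11.713,45) [heading=150, draw]
  LT 60: heading 150 -> 210
  FD 19: (-11.713,45) -> (-28.167,35.5) [heading=210, draw]
  -- iteration 3/5 --
  FD 13: (-28.167,35.5) -> (-39.426,29) [heading=210, draw]
  LT 60: heading 210 -> 270
  FD 19: (-39.426,29) -> (-39.426,10) [heading=270, draw]
  -- iteration 4/5 --
  FD 13: (-39.426,10) -> (-39.426,-3) [heading=270, draw]
  LT 60: heading 270 -> 330
  FD 19: (-39.426,-3) -> (-22.971,-12.5) [heading=330, draw]
  -- iteration 5/5 --
  FD 13: (-22.971,-12.5) -> (-11.713,-19) [heading=330, draw]
  LT 60: heading 330 -> 30
  FD 19: (-11.713,-19) -> (4.742,-9.5) [heading=30, draw]
]
FD 3: (4.742,-9.5) -> (7.34,-8) [heading=30, draw]
RT 60: heading 30 -> 330
RT 90: heading 330 -> 240
Final: pos=(7.34,-8), heading=240, 13 segment(s) drawn
Segments drawn: 13

Answer: 13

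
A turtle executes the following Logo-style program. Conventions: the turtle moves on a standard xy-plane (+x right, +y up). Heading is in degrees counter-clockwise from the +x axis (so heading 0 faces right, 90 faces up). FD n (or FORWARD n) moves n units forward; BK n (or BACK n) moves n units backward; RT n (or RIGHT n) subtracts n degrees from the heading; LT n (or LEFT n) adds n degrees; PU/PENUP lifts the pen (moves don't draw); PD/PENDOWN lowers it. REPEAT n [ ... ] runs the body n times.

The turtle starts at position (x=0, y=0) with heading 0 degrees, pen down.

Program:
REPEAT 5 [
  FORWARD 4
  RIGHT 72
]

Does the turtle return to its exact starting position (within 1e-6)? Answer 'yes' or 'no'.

Answer: yes

Derivation:
Executing turtle program step by step:
Start: pos=(0,0), heading=0, pen down
REPEAT 5 [
  -- iteration 1/5 --
  FD 4: (0,0) -> (4,0) [heading=0, draw]
  RT 72: heading 0 -> 288
  -- iteration 2/5 --
  FD 4: (4,0) -> (5.236,-3.804) [heading=288, draw]
  RT 72: heading 288 -> 216
  -- iteration 3/5 --
  FD 4: (5.236,-3.804) -> (2,-6.155) [heading=216, draw]
  RT 72: heading 216 -> 144
  -- iteration 4/5 --
  FD 4: (2,-6.155) -> (-1.236,-3.804) [heading=144, draw]
  RT 72: heading 144 -> 72
  -- iteration 5/5 --
  FD 4: (-1.236,-3.804) -> (0,0) [heading=72, draw]
  RT 72: heading 72 -> 0
]
Final: pos=(0,0), heading=0, 5 segment(s) drawn

Start position: (0, 0)
Final position: (0, 0)
Distance = 0; < 1e-6 -> CLOSED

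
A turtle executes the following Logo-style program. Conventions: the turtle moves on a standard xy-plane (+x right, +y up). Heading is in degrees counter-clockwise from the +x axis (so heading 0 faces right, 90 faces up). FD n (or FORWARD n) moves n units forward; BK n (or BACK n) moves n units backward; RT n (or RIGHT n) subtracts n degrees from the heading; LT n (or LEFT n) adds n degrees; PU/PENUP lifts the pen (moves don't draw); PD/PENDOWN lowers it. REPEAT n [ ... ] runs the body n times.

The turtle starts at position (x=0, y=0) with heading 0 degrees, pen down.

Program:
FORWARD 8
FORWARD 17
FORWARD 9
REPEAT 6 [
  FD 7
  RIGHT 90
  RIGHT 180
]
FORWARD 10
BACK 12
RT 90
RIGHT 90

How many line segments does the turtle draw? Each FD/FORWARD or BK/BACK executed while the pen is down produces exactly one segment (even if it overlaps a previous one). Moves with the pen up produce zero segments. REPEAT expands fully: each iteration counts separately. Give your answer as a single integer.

Executing turtle program step by step:
Start: pos=(0,0), heading=0, pen down
FD 8: (0,0) -> (8,0) [heading=0, draw]
FD 17: (8,0) -> (25,0) [heading=0, draw]
FD 9: (25,0) -> (34,0) [heading=0, draw]
REPEAT 6 [
  -- iteration 1/6 --
  FD 7: (34,0) -> (41,0) [heading=0, draw]
  RT 90: heading 0 -> 270
  RT 180: heading 270 -> 90
  -- iteration 2/6 --
  FD 7: (41,0) -> (41,7) [heading=90, draw]
  RT 90: heading 90 -> 0
  RT 180: heading 0 -> 180
  -- iteration 3/6 --
  FD 7: (41,7) -> (34,7) [heading=180, draw]
  RT 90: heading 180 -> 90
  RT 180: heading 90 -> 270
  -- iteration 4/6 --
  FD 7: (34,7) -> (34,0) [heading=270, draw]
  RT 90: heading 270 -> 180
  RT 180: heading 180 -> 0
  -- iteration 5/6 --
  FD 7: (34,0) -> (41,0) [heading=0, draw]
  RT 90: heading 0 -> 270
  RT 180: heading 270 -> 90
  -- iteration 6/6 --
  FD 7: (41,0) -> (41,7) [heading=90, draw]
  RT 90: heading 90 -> 0
  RT 180: heading 0 -> 180
]
FD 10: (41,7) -> (31,7) [heading=180, draw]
BK 12: (31,7) -> (43,7) [heading=180, draw]
RT 90: heading 180 -> 90
RT 90: heading 90 -> 0
Final: pos=(43,7), heading=0, 11 segment(s) drawn
Segments drawn: 11

Answer: 11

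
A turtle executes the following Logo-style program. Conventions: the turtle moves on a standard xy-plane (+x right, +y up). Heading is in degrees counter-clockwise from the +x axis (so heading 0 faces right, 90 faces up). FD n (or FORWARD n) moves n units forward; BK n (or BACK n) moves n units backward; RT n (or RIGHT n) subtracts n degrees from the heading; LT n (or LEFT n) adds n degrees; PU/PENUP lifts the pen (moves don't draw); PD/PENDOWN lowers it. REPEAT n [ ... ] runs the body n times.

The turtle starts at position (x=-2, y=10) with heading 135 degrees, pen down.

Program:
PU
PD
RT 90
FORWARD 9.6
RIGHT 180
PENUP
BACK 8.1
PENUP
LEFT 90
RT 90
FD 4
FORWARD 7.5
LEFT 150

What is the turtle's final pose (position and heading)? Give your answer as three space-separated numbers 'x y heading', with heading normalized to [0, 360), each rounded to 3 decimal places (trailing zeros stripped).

Executing turtle program step by step:
Start: pos=(-2,10), heading=135, pen down
PU: pen up
PD: pen down
RT 90: heading 135 -> 45
FD 9.6: (-2,10) -> (4.788,16.788) [heading=45, draw]
RT 180: heading 45 -> 225
PU: pen up
BK 8.1: (4.788,16.788) -> (10.516,22.516) [heading=225, move]
PU: pen up
LT 90: heading 225 -> 315
RT 90: heading 315 -> 225
FD 4: (10.516,22.516) -> (7.687,19.687) [heading=225, move]
FD 7.5: (7.687,19.687) -> (2.384,14.384) [heading=225, move]
LT 150: heading 225 -> 15
Final: pos=(2.384,14.384), heading=15, 1 segment(s) drawn

Answer: 2.384 14.384 15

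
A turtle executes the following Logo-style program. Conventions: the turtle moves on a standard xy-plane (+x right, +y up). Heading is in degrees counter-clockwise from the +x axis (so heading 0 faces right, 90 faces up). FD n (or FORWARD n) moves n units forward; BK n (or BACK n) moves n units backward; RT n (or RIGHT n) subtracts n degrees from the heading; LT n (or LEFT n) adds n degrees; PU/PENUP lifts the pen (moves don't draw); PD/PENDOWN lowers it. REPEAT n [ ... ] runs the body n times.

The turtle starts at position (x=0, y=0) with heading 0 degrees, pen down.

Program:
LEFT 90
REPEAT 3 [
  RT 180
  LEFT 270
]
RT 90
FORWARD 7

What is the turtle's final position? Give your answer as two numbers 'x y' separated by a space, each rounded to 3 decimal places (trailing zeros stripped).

Answer: 0 -7

Derivation:
Executing turtle program step by step:
Start: pos=(0,0), heading=0, pen down
LT 90: heading 0 -> 90
REPEAT 3 [
  -- iteration 1/3 --
  RT 180: heading 90 -> 270
  LT 270: heading 270 -> 180
  -- iteration 2/3 --
  RT 180: heading 180 -> 0
  LT 270: heading 0 -> 270
  -- iteration 3/3 --
  RT 180: heading 270 -> 90
  LT 270: heading 90 -> 0
]
RT 90: heading 0 -> 270
FD 7: (0,0) -> (0,-7) [heading=270, draw]
Final: pos=(0,-7), heading=270, 1 segment(s) drawn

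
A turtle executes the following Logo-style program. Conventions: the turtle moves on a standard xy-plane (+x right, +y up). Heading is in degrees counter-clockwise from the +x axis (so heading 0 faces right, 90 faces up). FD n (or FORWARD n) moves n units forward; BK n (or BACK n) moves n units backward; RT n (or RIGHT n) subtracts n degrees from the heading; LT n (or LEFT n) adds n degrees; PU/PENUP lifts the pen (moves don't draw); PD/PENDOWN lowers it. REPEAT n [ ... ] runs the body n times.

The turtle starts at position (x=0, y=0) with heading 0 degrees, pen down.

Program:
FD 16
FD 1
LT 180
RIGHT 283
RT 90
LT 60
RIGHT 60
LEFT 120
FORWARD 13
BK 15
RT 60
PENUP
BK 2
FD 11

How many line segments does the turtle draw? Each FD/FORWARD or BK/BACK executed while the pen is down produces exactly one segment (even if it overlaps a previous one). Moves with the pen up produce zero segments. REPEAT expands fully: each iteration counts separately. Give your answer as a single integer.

Executing turtle program step by step:
Start: pos=(0,0), heading=0, pen down
FD 16: (0,0) -> (16,0) [heading=0, draw]
FD 1: (16,0) -> (17,0) [heading=0, draw]
LT 180: heading 0 -> 180
RT 283: heading 180 -> 257
RT 90: heading 257 -> 167
LT 60: heading 167 -> 227
RT 60: heading 227 -> 167
LT 120: heading 167 -> 287
FD 13: (17,0) -> (20.801,-12.432) [heading=287, draw]
BK 15: (20.801,-12.432) -> (16.415,1.913) [heading=287, draw]
RT 60: heading 287 -> 227
PU: pen up
BK 2: (16.415,1.913) -> (17.779,3.375) [heading=227, move]
FD 11: (17.779,3.375) -> (10.277,-4.67) [heading=227, move]
Final: pos=(10.277,-4.67), heading=227, 4 segment(s) drawn
Segments drawn: 4

Answer: 4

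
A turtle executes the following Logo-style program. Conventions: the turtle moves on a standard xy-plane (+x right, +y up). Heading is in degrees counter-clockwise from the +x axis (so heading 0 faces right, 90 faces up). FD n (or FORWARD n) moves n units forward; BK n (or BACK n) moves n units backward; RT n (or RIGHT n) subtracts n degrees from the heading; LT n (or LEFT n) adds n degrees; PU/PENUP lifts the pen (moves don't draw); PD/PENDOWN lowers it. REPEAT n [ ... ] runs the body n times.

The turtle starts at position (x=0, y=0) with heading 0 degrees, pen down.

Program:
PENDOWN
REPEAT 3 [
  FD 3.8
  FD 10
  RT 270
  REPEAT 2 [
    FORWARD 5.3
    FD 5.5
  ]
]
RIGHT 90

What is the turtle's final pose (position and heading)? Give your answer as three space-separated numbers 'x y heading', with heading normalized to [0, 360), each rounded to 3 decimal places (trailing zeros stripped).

Executing turtle program step by step:
Start: pos=(0,0), heading=0, pen down
PD: pen down
REPEAT 3 [
  -- iteration 1/3 --
  FD 3.8: (0,0) -> (3.8,0) [heading=0, draw]
  FD 10: (3.8,0) -> (13.8,0) [heading=0, draw]
  RT 270: heading 0 -> 90
  REPEAT 2 [
    -- iteration 1/2 --
    FD 5.3: (13.8,0) -> (13.8,5.3) [heading=90, draw]
    FD 5.5: (13.8,5.3) -> (13.8,10.8) [heading=90, draw]
    -- iteration 2/2 --
    FD 5.3: (13.8,10.8) -> (13.8,16.1) [heading=90, draw]
    FD 5.5: (13.8,16.1) -> (13.8,21.6) [heading=90, draw]
  ]
  -- iteration 2/3 --
  FD 3.8: (13.8,21.6) -> (13.8,25.4) [heading=90, draw]
  FD 10: (13.8,25.4) -> (13.8,35.4) [heading=90, draw]
  RT 270: heading 90 -> 180
  REPEAT 2 [
    -- iteration 1/2 --
    FD 5.3: (13.8,35.4) -> (8.5,35.4) [heading=180, draw]
    FD 5.5: (8.5,35.4) -> (3,35.4) [heading=180, draw]
    -- iteration 2/2 --
    FD 5.3: (3,35.4) -> (-2.3,35.4) [heading=180, draw]
    FD 5.5: (-2.3,35.4) -> (-7.8,35.4) [heading=180, draw]
  ]
  -- iteration 3/3 --
  FD 3.8: (-7.8,35.4) -> (-11.6,35.4) [heading=180, draw]
  FD 10: (-11.6,35.4) -> (-21.6,35.4) [heading=180, draw]
  RT 270: heading 180 -> 270
  REPEAT 2 [
    -- iteration 1/2 --
    FD 5.3: (-21.6,35.4) -> (-21.6,30.1) [heading=270, draw]
    FD 5.5: (-21.6,30.1) -> (-21.6,24.6) [heading=270, draw]
    -- iteration 2/2 --
    FD 5.3: (-21.6,24.6) -> (-21.6,19.3) [heading=270, draw]
    FD 5.5: (-21.6,19.3) -> (-21.6,13.8) [heading=270, draw]
  ]
]
RT 90: heading 270 -> 180
Final: pos=(-21.6,13.8), heading=180, 18 segment(s) drawn

Answer: -21.6 13.8 180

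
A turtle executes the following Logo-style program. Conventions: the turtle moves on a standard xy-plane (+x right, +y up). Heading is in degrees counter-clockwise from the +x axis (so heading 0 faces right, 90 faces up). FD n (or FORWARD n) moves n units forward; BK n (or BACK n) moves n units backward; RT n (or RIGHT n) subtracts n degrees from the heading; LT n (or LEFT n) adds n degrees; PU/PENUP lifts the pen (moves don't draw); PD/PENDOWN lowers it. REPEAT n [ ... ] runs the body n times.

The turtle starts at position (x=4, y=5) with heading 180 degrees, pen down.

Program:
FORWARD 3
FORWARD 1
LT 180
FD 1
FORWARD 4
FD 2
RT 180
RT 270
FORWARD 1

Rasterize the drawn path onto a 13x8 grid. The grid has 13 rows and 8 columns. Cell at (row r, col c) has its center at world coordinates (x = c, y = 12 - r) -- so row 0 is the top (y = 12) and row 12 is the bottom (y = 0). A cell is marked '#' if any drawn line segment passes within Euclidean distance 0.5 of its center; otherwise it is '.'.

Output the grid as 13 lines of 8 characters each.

Answer: ........
........
........
........
........
........
........
########
.......#
........
........
........
........

Derivation:
Segment 0: (4,5) -> (1,5)
Segment 1: (1,5) -> (0,5)
Segment 2: (0,5) -> (1,5)
Segment 3: (1,5) -> (5,5)
Segment 4: (5,5) -> (7,5)
Segment 5: (7,5) -> (7,4)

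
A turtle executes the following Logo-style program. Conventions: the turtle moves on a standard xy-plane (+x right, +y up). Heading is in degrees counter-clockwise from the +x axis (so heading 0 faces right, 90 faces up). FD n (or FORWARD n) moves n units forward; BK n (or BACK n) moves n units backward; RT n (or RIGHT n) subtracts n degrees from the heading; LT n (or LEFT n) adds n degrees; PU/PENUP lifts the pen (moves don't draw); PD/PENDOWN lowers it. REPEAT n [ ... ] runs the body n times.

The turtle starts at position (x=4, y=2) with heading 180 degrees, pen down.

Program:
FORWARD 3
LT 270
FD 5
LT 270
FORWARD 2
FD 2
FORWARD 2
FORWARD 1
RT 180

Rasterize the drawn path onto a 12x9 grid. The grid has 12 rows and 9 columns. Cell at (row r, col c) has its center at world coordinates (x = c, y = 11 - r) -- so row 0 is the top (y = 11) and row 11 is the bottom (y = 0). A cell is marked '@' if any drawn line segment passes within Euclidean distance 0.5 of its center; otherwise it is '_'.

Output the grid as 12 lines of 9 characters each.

Answer: _________
_________
_________
_________
_@@@@@@@@
_@_______
_@_______
_@_______
_@_______
_@@@@____
_________
_________

Derivation:
Segment 0: (4,2) -> (1,2)
Segment 1: (1,2) -> (1,7)
Segment 2: (1,7) -> (3,7)
Segment 3: (3,7) -> (5,7)
Segment 4: (5,7) -> (7,7)
Segment 5: (7,7) -> (8,7)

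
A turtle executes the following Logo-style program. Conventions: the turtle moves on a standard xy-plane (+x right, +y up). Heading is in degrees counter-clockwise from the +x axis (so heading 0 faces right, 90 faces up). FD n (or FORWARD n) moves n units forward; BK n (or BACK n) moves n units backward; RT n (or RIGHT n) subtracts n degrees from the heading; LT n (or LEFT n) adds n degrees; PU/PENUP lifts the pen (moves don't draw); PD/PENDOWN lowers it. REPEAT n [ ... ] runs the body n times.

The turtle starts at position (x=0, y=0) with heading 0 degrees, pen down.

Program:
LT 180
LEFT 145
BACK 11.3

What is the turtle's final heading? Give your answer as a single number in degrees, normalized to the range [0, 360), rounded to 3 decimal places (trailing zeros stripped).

Executing turtle program step by step:
Start: pos=(0,0), heading=0, pen down
LT 180: heading 0 -> 180
LT 145: heading 180 -> 325
BK 11.3: (0,0) -> (-9.256,6.481) [heading=325, draw]
Final: pos=(-9.256,6.481), heading=325, 1 segment(s) drawn

Answer: 325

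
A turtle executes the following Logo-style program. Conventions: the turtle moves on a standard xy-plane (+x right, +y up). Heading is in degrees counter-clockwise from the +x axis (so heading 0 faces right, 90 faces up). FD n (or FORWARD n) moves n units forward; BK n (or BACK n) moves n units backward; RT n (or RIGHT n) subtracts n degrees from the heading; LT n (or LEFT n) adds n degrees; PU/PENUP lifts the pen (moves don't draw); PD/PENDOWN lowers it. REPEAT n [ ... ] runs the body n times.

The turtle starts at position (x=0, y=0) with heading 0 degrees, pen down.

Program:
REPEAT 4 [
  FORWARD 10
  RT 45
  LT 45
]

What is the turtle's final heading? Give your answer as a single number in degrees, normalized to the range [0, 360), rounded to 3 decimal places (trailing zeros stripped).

Answer: 0

Derivation:
Executing turtle program step by step:
Start: pos=(0,0), heading=0, pen down
REPEAT 4 [
  -- iteration 1/4 --
  FD 10: (0,0) -> (10,0) [heading=0, draw]
  RT 45: heading 0 -> 315
  LT 45: heading 315 -> 0
  -- iteration 2/4 --
  FD 10: (10,0) -> (20,0) [heading=0, draw]
  RT 45: heading 0 -> 315
  LT 45: heading 315 -> 0
  -- iteration 3/4 --
  FD 10: (20,0) -> (30,0) [heading=0, draw]
  RT 45: heading 0 -> 315
  LT 45: heading 315 -> 0
  -- iteration 4/4 --
  FD 10: (30,0) -> (40,0) [heading=0, draw]
  RT 45: heading 0 -> 315
  LT 45: heading 315 -> 0
]
Final: pos=(40,0), heading=0, 4 segment(s) drawn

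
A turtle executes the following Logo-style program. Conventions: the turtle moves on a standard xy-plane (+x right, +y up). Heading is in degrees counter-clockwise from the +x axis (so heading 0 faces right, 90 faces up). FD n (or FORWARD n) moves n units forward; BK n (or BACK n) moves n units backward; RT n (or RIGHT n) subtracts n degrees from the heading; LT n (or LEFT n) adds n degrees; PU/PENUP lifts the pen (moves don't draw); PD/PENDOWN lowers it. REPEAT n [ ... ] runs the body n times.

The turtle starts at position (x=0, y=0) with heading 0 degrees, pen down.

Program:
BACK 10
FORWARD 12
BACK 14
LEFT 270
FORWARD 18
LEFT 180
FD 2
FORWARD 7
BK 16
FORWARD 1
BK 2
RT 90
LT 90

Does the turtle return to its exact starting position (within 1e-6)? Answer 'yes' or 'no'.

Executing turtle program step by step:
Start: pos=(0,0), heading=0, pen down
BK 10: (0,0) -> (-10,0) [heading=0, draw]
FD 12: (-10,0) -> (2,0) [heading=0, draw]
BK 14: (2,0) -> (-12,0) [heading=0, draw]
LT 270: heading 0 -> 270
FD 18: (-12,0) -> (-12,-18) [heading=270, draw]
LT 180: heading 270 -> 90
FD 2: (-12,-18) -> (-12,-16) [heading=90, draw]
FD 7: (-12,-16) -> (-12,-9) [heading=90, draw]
BK 16: (-12,-9) -> (-12,-25) [heading=90, draw]
FD 1: (-12,-25) -> (-12,-24) [heading=90, draw]
BK 2: (-12,-24) -> (-12,-26) [heading=90, draw]
RT 90: heading 90 -> 0
LT 90: heading 0 -> 90
Final: pos=(-12,-26), heading=90, 9 segment(s) drawn

Start position: (0, 0)
Final position: (-12, -26)
Distance = 28.636; >= 1e-6 -> NOT closed

Answer: no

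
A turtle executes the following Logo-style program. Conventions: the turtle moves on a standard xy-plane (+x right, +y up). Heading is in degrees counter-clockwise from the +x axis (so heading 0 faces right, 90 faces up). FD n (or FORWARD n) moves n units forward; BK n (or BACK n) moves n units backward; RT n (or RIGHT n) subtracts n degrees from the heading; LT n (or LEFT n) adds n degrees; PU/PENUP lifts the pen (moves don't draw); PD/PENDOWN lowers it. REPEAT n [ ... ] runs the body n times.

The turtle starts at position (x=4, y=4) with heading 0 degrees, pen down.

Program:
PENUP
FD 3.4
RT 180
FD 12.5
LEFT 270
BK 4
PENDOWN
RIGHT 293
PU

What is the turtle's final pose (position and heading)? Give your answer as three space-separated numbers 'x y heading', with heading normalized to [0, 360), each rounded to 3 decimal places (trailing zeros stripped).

Executing turtle program step by step:
Start: pos=(4,4), heading=0, pen down
PU: pen up
FD 3.4: (4,4) -> (7.4,4) [heading=0, move]
RT 180: heading 0 -> 180
FD 12.5: (7.4,4) -> (-5.1,4) [heading=180, move]
LT 270: heading 180 -> 90
BK 4: (-5.1,4) -> (-5.1,0) [heading=90, move]
PD: pen down
RT 293: heading 90 -> 157
PU: pen up
Final: pos=(-5.1,0), heading=157, 0 segment(s) drawn

Answer: -5.1 0 157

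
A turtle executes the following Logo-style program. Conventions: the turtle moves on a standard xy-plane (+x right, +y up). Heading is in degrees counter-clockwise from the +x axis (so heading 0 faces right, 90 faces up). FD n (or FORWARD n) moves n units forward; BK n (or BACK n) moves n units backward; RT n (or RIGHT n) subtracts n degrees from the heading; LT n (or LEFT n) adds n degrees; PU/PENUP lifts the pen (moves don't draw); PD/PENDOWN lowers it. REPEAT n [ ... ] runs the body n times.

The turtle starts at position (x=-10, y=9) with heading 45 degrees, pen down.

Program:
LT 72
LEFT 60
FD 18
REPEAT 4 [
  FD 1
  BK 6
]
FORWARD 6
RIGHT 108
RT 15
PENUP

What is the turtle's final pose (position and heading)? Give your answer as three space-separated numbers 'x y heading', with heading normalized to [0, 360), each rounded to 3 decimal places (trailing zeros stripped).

Answer: -13.995 9.209 54

Derivation:
Executing turtle program step by step:
Start: pos=(-10,9), heading=45, pen down
LT 72: heading 45 -> 117
LT 60: heading 117 -> 177
FD 18: (-10,9) -> (-27.975,9.942) [heading=177, draw]
REPEAT 4 [
  -- iteration 1/4 --
  FD 1: (-27.975,9.942) -> (-28.974,9.994) [heading=177, draw]
  BK 6: (-28.974,9.994) -> (-22.982,9.68) [heading=177, draw]
  -- iteration 2/4 --
  FD 1: (-22.982,9.68) -> (-23.981,9.733) [heading=177, draw]
  BK 6: (-23.981,9.733) -> (-17.989,9.419) [heading=177, draw]
  -- iteration 3/4 --
  FD 1: (-17.989,9.419) -> (-18.988,9.471) [heading=177, draw]
  BK 6: (-18.988,9.471) -> (-12.996,9.157) [heading=177, draw]
  -- iteration 4/4 --
  FD 1: (-12.996,9.157) -> (-13.995,9.209) [heading=177, draw]
  BK 6: (-13.995,9.209) -> (-8.003,8.895) [heading=177, draw]
]
FD 6: (-8.003,8.895) -> (-13.995,9.209) [heading=177, draw]
RT 108: heading 177 -> 69
RT 15: heading 69 -> 54
PU: pen up
Final: pos=(-13.995,9.209), heading=54, 10 segment(s) drawn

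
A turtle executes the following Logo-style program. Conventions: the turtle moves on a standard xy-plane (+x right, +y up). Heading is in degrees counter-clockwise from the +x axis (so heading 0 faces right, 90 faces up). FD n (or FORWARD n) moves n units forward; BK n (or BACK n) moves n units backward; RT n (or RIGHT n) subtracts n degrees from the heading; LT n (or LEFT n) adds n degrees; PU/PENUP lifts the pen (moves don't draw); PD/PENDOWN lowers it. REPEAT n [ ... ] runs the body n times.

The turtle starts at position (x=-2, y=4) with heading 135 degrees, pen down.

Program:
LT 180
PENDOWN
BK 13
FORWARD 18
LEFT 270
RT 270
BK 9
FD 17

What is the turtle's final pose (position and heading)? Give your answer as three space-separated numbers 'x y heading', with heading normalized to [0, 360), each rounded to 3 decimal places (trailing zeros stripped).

Answer: 7.192 -5.192 315

Derivation:
Executing turtle program step by step:
Start: pos=(-2,4), heading=135, pen down
LT 180: heading 135 -> 315
PD: pen down
BK 13: (-2,4) -> (-11.192,13.192) [heading=315, draw]
FD 18: (-11.192,13.192) -> (1.536,0.464) [heading=315, draw]
LT 270: heading 315 -> 225
RT 270: heading 225 -> 315
BK 9: (1.536,0.464) -> (-4.828,6.828) [heading=315, draw]
FD 17: (-4.828,6.828) -> (7.192,-5.192) [heading=315, draw]
Final: pos=(7.192,-5.192), heading=315, 4 segment(s) drawn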